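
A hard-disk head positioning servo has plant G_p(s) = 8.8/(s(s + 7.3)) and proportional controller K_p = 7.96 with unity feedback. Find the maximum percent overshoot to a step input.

21.8%

From 1 + K_pG_p(s) = 0: s² + 7.3s + 70.05 = 0 ⇒ ω_n = 8.369, ζ = 0.4361.
%OS = 100·exp(−πζ/√(1−ζ²)) = 100·exp(−π·0.4361/√0.8098) = 21.8%.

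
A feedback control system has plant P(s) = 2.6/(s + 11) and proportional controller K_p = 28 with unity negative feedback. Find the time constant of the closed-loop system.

τ = 0.0119 s

Closed-loop transfer function: T(s) = K_p·P(s)/(1 + K_p·P(s)) = 72.8/(s + 11 + 72.8) = 72.8/(s + 83.8).
Time constant τ = 1/83.8 = 0.0119 s.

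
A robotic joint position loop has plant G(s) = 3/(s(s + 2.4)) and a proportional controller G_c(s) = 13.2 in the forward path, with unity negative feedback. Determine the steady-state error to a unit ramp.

The loop has one pole at the origin (type 1). Velocity error constant K_v = lim_{s→0} s·G_c(s)G(s) = 13.2·3/2.4 = 16.5.
Steady-state error to a unit ramp: e_ss = 1/K_v = 0.0606.

0.0606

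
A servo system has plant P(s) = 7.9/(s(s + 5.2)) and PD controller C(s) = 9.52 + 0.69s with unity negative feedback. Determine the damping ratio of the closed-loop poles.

ζ = 0.614

Forward path: (9.52 + 0.69s)·7.9/(s(s+5.2)). The closed-loop characteristic equation is s² + (5.2 + 7.9·0.69)s + 7.9·9.52 = 0.
That is s² + 10.65s + 75.21 = 0, so ω_n = 8.672 rad/s and ζ = 10.65/(2·8.672) = 0.6141.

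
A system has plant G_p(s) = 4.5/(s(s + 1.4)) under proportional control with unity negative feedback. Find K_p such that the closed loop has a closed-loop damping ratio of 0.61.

Closed-loop characteristic equation: s² + 1.4s + K_p·4.5 = 0.
So ω_n = √(4.5K_p) and 2ζω_n = 1.4, giving ζ = 1.4/(2√(4.5K_p)).
Setting ζ = 0.61: √(4.5K_p) = 1.4/(2·0.61) = 1.148, so K_p = 1.317/4.5 = 0.293.

K_p = 0.293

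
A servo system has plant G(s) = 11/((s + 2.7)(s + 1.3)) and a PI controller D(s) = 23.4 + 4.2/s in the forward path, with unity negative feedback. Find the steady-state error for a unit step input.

0

The open loop D(s)G(s) has a pole at the origin (type 1), so the static position error constant is infinite and e_ss = 1/(1+∞) = 0.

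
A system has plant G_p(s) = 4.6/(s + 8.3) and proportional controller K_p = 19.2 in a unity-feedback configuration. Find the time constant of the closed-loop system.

Closed-loop transfer function: T(s) = K_p·G_p(s)/(1 + K_p·G_p(s)) = 88.32/(s + 8.3 + 88.32) = 88.32/(s + 96.62).
Time constant τ = 1/96.62 = 0.0103 s.

τ = 0.0103 s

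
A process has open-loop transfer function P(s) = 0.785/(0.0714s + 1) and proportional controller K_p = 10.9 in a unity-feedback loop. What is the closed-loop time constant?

τ = 0.00747 s

Closed loop: T(s) = K_p·P/(1+K_p·P) = 8.556/(0.0714s + 1 + 8.556), with pole at s = −(1 + 8.556)/0.0714 = −133.8.
Closed-loop time constant τ = 1/133.8 = 0.00747 s.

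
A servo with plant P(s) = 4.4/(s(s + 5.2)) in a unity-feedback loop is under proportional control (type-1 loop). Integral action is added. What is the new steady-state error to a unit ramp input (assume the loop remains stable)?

0

The integrator raises the loop to type 2, so K_v → ∞ and e_ss to a ramp is zero.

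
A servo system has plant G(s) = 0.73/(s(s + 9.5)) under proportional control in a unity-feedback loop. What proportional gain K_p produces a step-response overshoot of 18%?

From %OS = 100·exp(−πζ/√(1−ζ²)) = 18%, ζ = −ln(0.18)/√(π²+ln²(0.18)) = 0.4791.
Characteristic equation s² + 9.5s + 0.73K_p = 0 gives ζ = 9.5/(2√(0.73K_p)).
Setting ζ = 0.4791: √(0.73K_p) = 9.5/(2·0.4791) = 9.914, so K_p = 98.29/0.73 = 135.

K_p = 135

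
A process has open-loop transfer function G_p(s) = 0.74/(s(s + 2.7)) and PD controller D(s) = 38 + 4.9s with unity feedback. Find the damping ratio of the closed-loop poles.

Forward path: (38 + 4.9s)·0.74/(s(s+2.7)). The closed-loop characteristic equation is s² + (2.7 + 0.74·4.9)s + 0.74·38 = 0.
That is s² + 6.326s + 28.12 = 0, so ω_n = 5.303 rad/s and ζ = 6.326/(2·5.303) = 0.5965.

ζ = 0.596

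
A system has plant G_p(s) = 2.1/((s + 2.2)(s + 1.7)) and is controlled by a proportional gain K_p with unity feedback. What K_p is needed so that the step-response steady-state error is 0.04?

Steady-state error for a unit step on this type-0 loop is 1/(1 + K_p·G_p(0)).
G_p(0) = 0.5615. Require 1/(1 + K_p·0.5615) = 0.04, so 1 + 0.5615·K_p = 25.
K_p = (25 − 1)/0.5615 = 42.7.

K_p = 42.7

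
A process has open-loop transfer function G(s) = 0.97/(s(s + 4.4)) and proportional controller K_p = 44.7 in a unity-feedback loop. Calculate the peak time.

The closed-loop denominator s² + 4.4s + 43.36 gives ω_n = √43.36 = 6.585 and ζ = 4.4/(2ω_n) = 0.3341.
Damped frequency ω_d = ω_n√(1−ζ²) = 6.206 rad/s, so peak time T_p = π/ω_d = 0.506 s.

T_p = 0.506 s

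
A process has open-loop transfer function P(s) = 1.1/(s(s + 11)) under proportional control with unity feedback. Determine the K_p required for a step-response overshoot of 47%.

K_p = 504

From %OS = 100·exp(−πζ/√(1−ζ²)) = 47%, ζ = −ln(0.47)/√(π²+ln²(0.47)) = 0.2337.
Characteristic equation s² + 11s + 1.1K_p = 0 gives ζ = 11/(2√(1.1K_p)).
Setting ζ = 0.2337: √(1.1K_p) = 11/(2·0.2337) = 23.54, so K_p = 554/1.1 = 504.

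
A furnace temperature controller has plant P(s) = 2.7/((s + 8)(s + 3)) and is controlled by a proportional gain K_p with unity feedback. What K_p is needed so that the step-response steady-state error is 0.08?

Steady-state error for a unit step on this type-0 loop is 1/(1 + K_p·P(0)).
P(0) = 0.1125. Require 1/(1 + K_p·0.1125) = 0.08, so 1 + 0.1125·K_p = 12.5.
K_p = (12.5 − 1)/0.1125 = 102.

K_p = 102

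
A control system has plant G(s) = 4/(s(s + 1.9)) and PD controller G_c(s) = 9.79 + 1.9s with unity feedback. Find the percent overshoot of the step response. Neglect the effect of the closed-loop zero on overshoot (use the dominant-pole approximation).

Forward path: (9.79 + 1.9s)·4/(s(s+1.9)). The closed-loop characteristic equation is s² + (1.9 + 4·1.9)s + 4·9.79 = 0.
That is s² + 9.5s + 39.16 = 0, so ω_n = 6.258 rad/s and ζ = 9.5/(2·6.258) = 0.7591.
%OS = 100·exp(−πζ/√(1−ζ²)) = 2.57%.

2.57%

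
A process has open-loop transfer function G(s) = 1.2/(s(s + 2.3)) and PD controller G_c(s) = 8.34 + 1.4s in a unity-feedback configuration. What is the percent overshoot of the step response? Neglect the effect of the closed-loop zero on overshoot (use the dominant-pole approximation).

7.87%

Forward path: (8.34 + 1.4s)·1.2/(s(s+2.3)). The closed-loop characteristic equation is s² + (2.3 + 1.2·1.4)s + 1.2·8.34 = 0.
That is s² + 3.98s + 10.01 = 0, so ω_n = 3.164 rad/s and ζ = 3.98/(2·3.164) = 0.629.
%OS = 100·exp(−πζ/√(1−ζ²)) = 7.87%.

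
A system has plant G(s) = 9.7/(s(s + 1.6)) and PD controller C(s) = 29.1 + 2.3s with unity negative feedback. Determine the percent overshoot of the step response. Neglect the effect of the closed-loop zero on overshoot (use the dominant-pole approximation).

4.15%

Forward path: (29.1 + 2.3s)·9.7/(s(s+1.6)). The closed-loop characteristic equation is s² + (1.6 + 9.7·2.3)s + 9.7·29.1 = 0.
That is s² + 23.91s + 282.3 = 0, so ω_n = 16.8 rad/s and ζ = 23.91/(2·16.8) = 0.7116.
%OS = 100·exp(−πζ/√(1−ζ²)) = 4.15%.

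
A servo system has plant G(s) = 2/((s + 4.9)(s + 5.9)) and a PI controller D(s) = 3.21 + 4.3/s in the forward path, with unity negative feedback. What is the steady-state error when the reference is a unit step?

The open loop D(s)G(s) has a pole at the origin (type 1), so the static position error constant is infinite and e_ss = 1/(1+∞) = 0.

0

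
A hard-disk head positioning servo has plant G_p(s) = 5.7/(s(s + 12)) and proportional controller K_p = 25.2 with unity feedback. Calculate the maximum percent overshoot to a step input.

From 1 + K_pG_p(s) = 0: s² + 12s + 143.6 = 0 ⇒ ω_n = 11.98, ζ = 0.5006.
%OS = 100·exp(−πζ/√(1−ζ²)) = 100·exp(−π·0.5006/√0.7494) = 16.3%.

16.3%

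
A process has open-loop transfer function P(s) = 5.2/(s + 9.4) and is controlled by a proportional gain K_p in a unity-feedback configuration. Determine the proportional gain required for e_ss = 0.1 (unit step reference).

The loop is type 0, so e_ss(step) = 1/(1 + K_pos) with K_pos = K_p·P(0).
P(0) = 0.5532. Require 1/(1 + K_p·0.5532) = 0.1, so 1 + 0.5532·K_p = 10.
K_p = (10 − 1)/0.5532 = 16.3.

K_p = 16.3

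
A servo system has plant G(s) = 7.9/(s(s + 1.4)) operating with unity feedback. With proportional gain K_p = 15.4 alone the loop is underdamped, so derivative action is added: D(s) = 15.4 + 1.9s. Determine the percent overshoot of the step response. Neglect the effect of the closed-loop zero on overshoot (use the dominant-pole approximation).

Forward path: (15.4 + 1.9s)·7.9/(s(s+1.4)). The closed-loop characteristic equation is s² + (1.4 + 7.9·1.9)s + 7.9·15.4 = 0.
That is s² + 16.41s + 121.7 = 0, so ω_n = 11.03 rad/s and ζ = 16.41/(2·11.03) = 0.7439.
%OS = 100·exp(−πζ/√(1−ζ²)) = 3.03%.

3.03%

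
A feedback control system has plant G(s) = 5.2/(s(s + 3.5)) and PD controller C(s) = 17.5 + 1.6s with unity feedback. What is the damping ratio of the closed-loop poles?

Forward path: (17.5 + 1.6s)·5.2/(s(s+3.5)). The closed-loop characteristic equation is s² + (3.5 + 5.2·1.6)s + 5.2·17.5 = 0.
That is s² + 11.82s + 91 = 0, so ω_n = 9.539 rad/s and ζ = 11.82/(2·9.539) = 0.6195.

ζ = 0.62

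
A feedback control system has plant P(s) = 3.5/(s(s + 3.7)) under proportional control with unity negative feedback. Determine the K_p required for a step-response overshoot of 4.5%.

K_p = 1.98

From %OS = 100·exp(−πζ/√(1−ζ²)) = 4.5%, ζ = −ln(0.045)/√(π²+ln²(0.045)) = 0.7025.
Characteristic equation s² + 3.7s + 3.5K_p = 0 gives ζ = 3.7/(2√(3.5K_p)).
Setting ζ = 0.7025: √(3.5K_p) = 3.7/(2·0.7025) = 2.633, so K_p = 6.935/3.5 = 1.98.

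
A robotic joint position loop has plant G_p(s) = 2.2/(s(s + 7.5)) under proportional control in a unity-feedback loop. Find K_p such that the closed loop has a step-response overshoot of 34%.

From %OS = 100·exp(−πζ/√(1−ζ²)) = 34%, ζ = −ln(0.34)/√(π²+ln²(0.34)) = 0.3248.
Characteristic equation s² + 7.5s + 2.2K_p = 0 gives ζ = 7.5/(2√(2.2K_p)).
Setting ζ = 0.3248: √(2.2K_p) = 7.5/(2·0.3248) = 11.55, so K_p = 133.3/2.2 = 60.6.

K_p = 60.6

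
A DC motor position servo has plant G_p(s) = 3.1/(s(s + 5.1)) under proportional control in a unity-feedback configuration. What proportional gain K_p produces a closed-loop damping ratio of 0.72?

K_p = 4.05

Closed-loop characteristic equation: s² + 5.1s + K_p·3.1 = 0.
So ω_n = √(3.1K_p) and 2ζω_n = 5.1, giving ζ = 5.1/(2√(3.1K_p)).
Setting ζ = 0.72: √(3.1K_p) = 5.1/(2·0.72) = 3.542, so K_p = 12.54/3.1 = 4.05.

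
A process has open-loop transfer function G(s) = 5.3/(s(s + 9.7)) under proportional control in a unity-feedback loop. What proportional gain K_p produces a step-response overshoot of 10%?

From %OS = 100·exp(−πζ/√(1−ζ²)) = 10%, ζ = −ln(0.1)/√(π²+ln²(0.1)) = 0.5912.
Characteristic equation s² + 9.7s + 5.3K_p = 0 gives ζ = 9.7/(2√(5.3K_p)).
Setting ζ = 0.5912: √(5.3K_p) = 9.7/(2·0.5912) = 8.204, so K_p = 67.31/5.3 = 12.7.

K_p = 12.7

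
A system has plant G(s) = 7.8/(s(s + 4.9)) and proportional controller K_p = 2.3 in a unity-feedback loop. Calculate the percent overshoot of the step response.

10.8%

From 1 + K_pG(s) = 0: s² + 4.9s + 17.94 = 0 ⇒ ω_n = 4.236, ζ = 0.5784.
%OS = 100·exp(−πζ/√(1−ζ²)) = 100·exp(−π·0.5784/√0.6654) = 10.8%.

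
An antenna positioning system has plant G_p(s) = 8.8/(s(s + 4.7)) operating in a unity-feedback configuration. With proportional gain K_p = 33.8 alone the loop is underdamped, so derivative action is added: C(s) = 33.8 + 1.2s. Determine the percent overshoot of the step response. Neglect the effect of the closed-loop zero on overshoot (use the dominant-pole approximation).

21.2%

Forward path: (33.8 + 1.2s)·8.8/(s(s+4.7)). The closed-loop characteristic equation is s² + (4.7 + 8.8·1.2)s + 8.8·33.8 = 0.
That is s² + 15.26s + 297.4 = 0, so ω_n = 17.25 rad/s and ζ = 15.26/(2·17.25) = 0.4424.
%OS = 100·exp(−πζ/√(1−ζ²)) = 21.2%.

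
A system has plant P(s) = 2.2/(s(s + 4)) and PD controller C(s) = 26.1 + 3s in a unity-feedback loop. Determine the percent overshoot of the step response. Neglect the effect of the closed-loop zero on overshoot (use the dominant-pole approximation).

4.62%

Forward path: (26.1 + 3s)·2.2/(s(s+4)). The closed-loop characteristic equation is s² + (4 + 2.2·3)s + 2.2·26.1 = 0.
That is s² + 10.6s + 57.42 = 0, so ω_n = 7.578 rad/s and ζ = 10.6/(2·7.578) = 0.6994.
%OS = 100·exp(−πζ/√(1−ζ²)) = 4.62%.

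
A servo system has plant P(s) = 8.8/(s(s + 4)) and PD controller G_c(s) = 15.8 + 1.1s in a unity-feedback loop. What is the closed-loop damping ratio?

Forward path: (15.8 + 1.1s)·8.8/(s(s+4)). The closed-loop characteristic equation is s² + (4 + 8.8·1.1)s + 8.8·15.8 = 0.
That is s² + 13.68s + 139 = 0, so ω_n = 11.79 rad/s and ζ = 13.68/(2·11.79) = 0.5801.

ζ = 0.58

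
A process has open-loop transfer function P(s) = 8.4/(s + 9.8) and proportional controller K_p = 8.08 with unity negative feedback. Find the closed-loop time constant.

τ = 0.0129 s

Closed-loop transfer function: T(s) = K_p·P(s)/(1 + K_p·P(s)) = 67.87/(s + 9.8 + 67.87) = 67.87/(s + 77.67).
Time constant τ = 1/77.67 = 0.0129 s.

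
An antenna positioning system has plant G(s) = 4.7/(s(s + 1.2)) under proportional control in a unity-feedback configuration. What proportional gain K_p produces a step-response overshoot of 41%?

From %OS = 100·exp(−πζ/√(1−ζ²)) = 41%, ζ = −ln(0.41)/√(π²+ln²(0.41)) = 0.273.
Characteristic equation s² + 1.2s + 4.7K_p = 0 gives ζ = 1.2/(2√(4.7K_p)).
Setting ζ = 0.273: √(4.7K_p) = 1.2/(2·0.273) = 2.198, so K_p = 4.83/4.7 = 1.03.

K_p = 1.03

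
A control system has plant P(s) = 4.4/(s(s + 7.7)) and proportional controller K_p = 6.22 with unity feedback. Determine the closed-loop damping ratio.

ζ = 0.736

With unity feedback the closed-loop characteristic equation is s² + 7.7s + 6.22·4.4 = s² + 7.7s + 27.37 = 0.
Matching s² + 2ζω_n s + ω_n²: ω_n = √27.37 = 5.231 rad/s and 2ζω_n = 7.7, so ζ = 7.7/(2·5.231) = 0.736.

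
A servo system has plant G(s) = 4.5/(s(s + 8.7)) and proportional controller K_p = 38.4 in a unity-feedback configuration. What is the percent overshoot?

33.2%

The closed-loop denominator s² + 8.7s + 172.8 gives ω_n = √172.8 = 13.15 and ζ = 8.7/(2ω_n) = 0.3309.
%OS = 100·exp(−πζ/√(1−ζ²)) = 100·exp(−π·0.3309/√0.8905) = 33.2%.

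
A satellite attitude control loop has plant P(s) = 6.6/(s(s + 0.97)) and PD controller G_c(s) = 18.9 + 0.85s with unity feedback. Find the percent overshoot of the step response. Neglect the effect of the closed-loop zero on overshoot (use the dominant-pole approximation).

Forward path: (18.9 + 0.85s)·6.6/(s(s+0.97)). The closed-loop characteristic equation is s² + (0.97 + 6.6·0.85)s + 6.6·18.9 = 0.
That is s² + 6.58s + 124.7 = 0, so ω_n = 11.17 rad/s and ζ = 6.58/(2·11.17) = 0.2946.
%OS = 100·exp(−πζ/√(1−ζ²)) = 38%.

38%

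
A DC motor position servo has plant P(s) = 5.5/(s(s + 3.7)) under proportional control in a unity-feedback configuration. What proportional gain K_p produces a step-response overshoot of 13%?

K_p = 2.1

From %OS = 100·exp(−πζ/√(1−ζ²)) = 13%, ζ = −ln(0.13)/√(π²+ln²(0.13)) = 0.5446.
Characteristic equation s² + 3.7s + 5.5K_p = 0 gives ζ = 3.7/(2√(5.5K_p)).
Setting ζ = 0.5446: √(5.5K_p) = 3.7/(2·0.5446) = 3.397, so K_p = 11.54/5.5 = 2.1.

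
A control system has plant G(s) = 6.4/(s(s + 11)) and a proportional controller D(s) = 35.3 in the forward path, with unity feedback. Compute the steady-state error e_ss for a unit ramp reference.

The loop has one pole at the origin (type 1). Velocity error constant K_v = lim_{s→0} s·D(s)G(s) = 35.3·6.4/11 = 20.54.
Steady-state error to a unit ramp: e_ss = 1/K_v = 0.0487.

0.0487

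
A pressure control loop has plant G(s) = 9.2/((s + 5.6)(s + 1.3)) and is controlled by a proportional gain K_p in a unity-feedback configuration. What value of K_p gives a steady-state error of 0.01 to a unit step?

K_p = 78.3

Steady-state error for a unit step on this type-0 loop is 1/(1 + K_p·G(0)).
G(0) = 1.264. Require 1/(1 + K_p·1.264) = 0.01, so 1 + 1.264·K_p = 100.
K_p = (100 − 1)/1.264 = 78.3.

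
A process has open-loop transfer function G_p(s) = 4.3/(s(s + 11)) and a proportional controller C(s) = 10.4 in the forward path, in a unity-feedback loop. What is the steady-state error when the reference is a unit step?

0

The open loop C(s)G_p(s) has a pole at the origin (type 1), so the static position error constant is infinite and e_ss = 1/(1+∞) = 0.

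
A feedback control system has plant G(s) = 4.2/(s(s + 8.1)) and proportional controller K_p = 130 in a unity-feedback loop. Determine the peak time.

The closed-loop denominator s² + 8.1s + 546 gives ω_n = √546 = 23.37 and ζ = 8.1/(2ω_n) = 0.1733.
Damped frequency ω_d = ω_n√(1−ζ²) = 23.01 rad/s, so peak time T_p = π/ω_d = 0.137 s.

T_p = 0.137 s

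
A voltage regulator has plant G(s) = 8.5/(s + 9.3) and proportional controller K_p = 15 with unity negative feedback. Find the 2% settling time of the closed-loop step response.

T_s ≈ 0.0292 s

Closed-loop transfer function: T(s) = K_p·G(s)/(1 + K_p·G(s)) = 127.5/(s + 9.3 + 127.5) = 127.5/(s + 136.8).
Time constant τ = 1/136.8 = 0.00731 s, so the 2% settling time is about 4τ = 0.0292 s.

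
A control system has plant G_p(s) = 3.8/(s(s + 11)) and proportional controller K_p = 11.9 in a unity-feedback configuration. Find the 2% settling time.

T_s ≈ 0.727 s

The closed-loop denominator s² + 11s + 45.22 gives ω_n = √45.22 = 6.725 and ζ = 11/(2ω_n) = 0.8179.
2% settling time T_s ≈ 4/(ζω_n) = 4/5.5 = 0.727 s.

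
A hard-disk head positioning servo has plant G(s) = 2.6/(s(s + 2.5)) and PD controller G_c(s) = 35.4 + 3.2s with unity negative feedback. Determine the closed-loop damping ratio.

ζ = 0.564

Forward path: (35.4 + 3.2s)·2.6/(s(s+2.5)). The closed-loop characteristic equation is s² + (2.5 + 2.6·3.2)s + 2.6·35.4 = 0.
That is s² + 10.82s + 92.04 = 0, so ω_n = 9.594 rad/s and ζ = 10.82/(2·9.594) = 0.5639.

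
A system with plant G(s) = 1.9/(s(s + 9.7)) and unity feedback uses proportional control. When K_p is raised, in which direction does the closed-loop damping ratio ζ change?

decrease

ζ = 9.7/(2√(1.9K_p)); increasing K_p raises the denominator, so ζ falls.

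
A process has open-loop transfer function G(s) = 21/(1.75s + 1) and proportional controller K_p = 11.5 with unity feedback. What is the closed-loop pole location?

Closed loop: T(s) = K_p·G/(1+K_p·G) = 241.5/(1.75s + 1 + 241.5), with pole at s = −(1 + 241.5)/1.75 = −138.6.

s = -138.6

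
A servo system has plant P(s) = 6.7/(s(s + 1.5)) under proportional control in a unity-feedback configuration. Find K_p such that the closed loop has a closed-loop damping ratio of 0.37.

Closed-loop characteristic equation: s² + 1.5s + K_p·6.7 = 0.
So ω_n = √(6.7K_p) and 2ζω_n = 1.5, giving ζ = 1.5/(2√(6.7K_p)).
Setting ζ = 0.37: √(6.7K_p) = 1.5/(2·0.37) = 2.027, so K_p = 4.109/6.7 = 0.613.

K_p = 0.613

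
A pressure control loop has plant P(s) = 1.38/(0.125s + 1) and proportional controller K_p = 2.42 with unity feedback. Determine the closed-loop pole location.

s = -34.72

Closed loop: T(s) = K_p·P/(1+K_p·P) = 3.34/(0.125s + 1 + 3.34), with pole at s = −(1 + 3.34)/0.125 = −34.72.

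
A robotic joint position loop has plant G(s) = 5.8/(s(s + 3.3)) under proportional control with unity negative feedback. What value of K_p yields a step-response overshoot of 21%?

From %OS = 100·exp(−πζ/√(1−ζ²)) = 21%, ζ = −ln(0.21)/√(π²+ln²(0.21)) = 0.4449.
Characteristic equation s² + 3.3s + 5.8K_p = 0 gives ζ = 3.3/(2√(5.8K_p)).
Setting ζ = 0.4449: √(5.8K_p) = 3.3/(2·0.4449) = 3.709, so K_p = 13.75/5.8 = 2.37.

K_p = 2.37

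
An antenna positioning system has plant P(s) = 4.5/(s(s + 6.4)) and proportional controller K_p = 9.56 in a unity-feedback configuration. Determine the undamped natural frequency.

The closed-loop denominator is s(s+6.4) + 9.56·4.5 = s² + 6.4s + 43.02.
Matching s² + 2ζω_n s + ω_n²: ω_n = √43.02 = 6.559 rad/s and 2ζω_n = 6.4, so ζ = 6.4/(2·6.559) = 0.488.

ω_n = 6.56 rad/s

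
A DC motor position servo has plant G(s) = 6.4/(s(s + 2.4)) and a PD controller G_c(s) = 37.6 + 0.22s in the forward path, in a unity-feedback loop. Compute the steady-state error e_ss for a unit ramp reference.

0.00997

The loop has one pole at the origin (type 1). Velocity error constant K_v = lim_{s→0} s·G_c(s)G(s) = 37.6·6.4/2.4 = 100.3.
Steady-state error to a unit ramp: e_ss = 1/K_v = 0.00997.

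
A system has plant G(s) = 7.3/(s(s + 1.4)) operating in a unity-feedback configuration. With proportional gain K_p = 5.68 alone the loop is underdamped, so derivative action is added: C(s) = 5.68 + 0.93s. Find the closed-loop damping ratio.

Forward path: (5.68 + 0.93s)·7.3/(s(s+1.4)). The closed-loop characteristic equation is s² + (1.4 + 7.3·0.93)s + 7.3·5.68 = 0.
That is s² + 8.189s + 41.46 = 0, so ω_n = 6.439 rad/s and ζ = 8.189/(2·6.439) = 0.6359.

ζ = 0.636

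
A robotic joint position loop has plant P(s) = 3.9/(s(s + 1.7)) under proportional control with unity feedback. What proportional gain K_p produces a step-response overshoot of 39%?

From %OS = 100·exp(−πζ/√(1−ζ²)) = 39%, ζ = −ln(0.39)/√(π²+ln²(0.39)) = 0.2871.
Characteristic equation s² + 1.7s + 3.9K_p = 0 gives ζ = 1.7/(2√(3.9K_p)).
Setting ζ = 0.2871: √(3.9K_p) = 1.7/(2·0.2871) = 2.961, so K_p = 8.765/3.9 = 2.25.

K_p = 2.25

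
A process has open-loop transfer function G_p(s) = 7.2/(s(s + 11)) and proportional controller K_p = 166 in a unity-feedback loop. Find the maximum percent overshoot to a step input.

From 1 + K_pG_p(s) = 0: s² + 11s + 1195 = 0 ⇒ ω_n = 34.57, ζ = 0.1591.
%OS = 100·exp(−πζ/√(1−ζ²)) = 100·exp(−π·0.1591/√0.9747) = 60.3%.

60.3%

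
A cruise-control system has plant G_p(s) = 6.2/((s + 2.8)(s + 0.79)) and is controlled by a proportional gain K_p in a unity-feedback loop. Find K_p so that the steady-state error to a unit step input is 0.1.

K_p = 3.21

The loop is type 0, so e_ss(step) = 1/(1 + K_pos) with K_pos = K_p·G_p(0).
G_p(0) = 2.803. Require 1/(1 + K_p·2.803) = 0.1, so 1 + 2.803·K_p = 10.
K_p = (10 − 1)/2.803 = 3.21.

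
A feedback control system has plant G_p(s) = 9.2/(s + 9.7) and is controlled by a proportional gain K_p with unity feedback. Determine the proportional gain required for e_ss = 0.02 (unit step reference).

K_p = 51.7

For a type-0 loop with proportional control, e_ss = 1/(1 + K_p·G_p(0)).
G_p(0) = 0.9485. Require 1/(1 + K_p·0.9485) = 0.02, so 1 + 0.9485·K_p = 50.
K_p = (50 − 1)/0.9485 = 51.7.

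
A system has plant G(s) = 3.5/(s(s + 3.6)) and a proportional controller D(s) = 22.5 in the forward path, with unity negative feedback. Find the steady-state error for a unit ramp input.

The loop has one pole at the origin (type 1). Velocity error constant K_v = lim_{s→0} s·D(s)G(s) = 22.5·3.5/3.6 = 21.88.
Steady-state error to a unit ramp: e_ss = 1/K_v = 0.0457.

0.0457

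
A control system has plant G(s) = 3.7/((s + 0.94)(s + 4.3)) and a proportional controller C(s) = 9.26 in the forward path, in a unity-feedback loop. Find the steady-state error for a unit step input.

The loop is type 0. Static position error constant K_pos = C(0)·G(0) = 9.26·0.9154 = 8.476.
Steady-state error to a unit step: e_ss = 1/(1+K_pos) = 1/9.476 = 0.106.

0.106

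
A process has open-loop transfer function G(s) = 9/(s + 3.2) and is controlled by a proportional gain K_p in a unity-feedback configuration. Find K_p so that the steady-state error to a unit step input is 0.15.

For a type-0 loop with proportional control, e_ss = 1/(1 + K_p·G(0)).
G(0) = 2.812. Require 1/(1 + K_p·2.812) = 0.15, so 1 + 2.812·K_p = 6.667.
K_p = (6.667 − 1)/2.812 = 2.01.

K_p = 2.01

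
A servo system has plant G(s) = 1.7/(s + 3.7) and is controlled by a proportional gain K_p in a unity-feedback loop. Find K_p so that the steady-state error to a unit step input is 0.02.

K_p = 107

The loop is type 0, so e_ss(step) = 1/(1 + K_pos) with K_pos = K_p·G(0).
G(0) = 0.4595. Require 1/(1 + K_p·0.4595) = 0.02, so 1 + 0.4595·K_p = 50.
K_p = (50 − 1)/0.4595 = 107.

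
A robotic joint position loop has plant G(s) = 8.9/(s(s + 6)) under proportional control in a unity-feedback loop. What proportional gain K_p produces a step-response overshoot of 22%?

K_p = 5.36

From %OS = 100·exp(−πζ/√(1−ζ²)) = 22%, ζ = −ln(0.22)/√(π²+ln²(0.22)) = 0.4342.
Characteristic equation s² + 6s + 8.9K_p = 0 gives ζ = 6/(2√(8.9K_p)).
Setting ζ = 0.4342: √(8.9K_p) = 6/(2·0.4342) = 6.91, so K_p = 47.75/8.9 = 5.36.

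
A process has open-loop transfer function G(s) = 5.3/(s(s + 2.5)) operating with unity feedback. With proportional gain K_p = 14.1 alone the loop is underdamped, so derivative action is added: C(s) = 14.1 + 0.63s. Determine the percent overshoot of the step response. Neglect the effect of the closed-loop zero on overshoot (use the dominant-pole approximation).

Forward path: (14.1 + 0.63s)·5.3/(s(s+2.5)). The closed-loop characteristic equation is s² + (2.5 + 5.3·0.63)s + 5.3·14.1 = 0.
That is s² + 5.839s + 74.73 = 0, so ω_n = 8.645 rad/s and ζ = 5.839/(2·8.645) = 0.3377.
%OS = 100·exp(−πζ/√(1−ζ²)) = 32.4%.

32.4%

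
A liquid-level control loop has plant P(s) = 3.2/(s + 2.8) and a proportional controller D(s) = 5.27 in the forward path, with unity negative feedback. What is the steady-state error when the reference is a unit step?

The loop is type 0. Static position error constant K_pos = D(0)·P(0) = 5.27·1.143 = 6.023.
Steady-state error to a unit step: e_ss = 1/(1+K_pos) = 1/7.023 = 0.142.

0.142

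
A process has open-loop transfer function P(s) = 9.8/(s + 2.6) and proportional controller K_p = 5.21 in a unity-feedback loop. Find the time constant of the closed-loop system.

Closed-loop transfer function: T(s) = K_p·P(s)/(1 + K_p·P(s)) = 51.06/(s + 2.6 + 51.06) = 51.06/(s + 53.66).
Time constant τ = 1/53.66 = 0.0186 s.

τ = 0.0186 s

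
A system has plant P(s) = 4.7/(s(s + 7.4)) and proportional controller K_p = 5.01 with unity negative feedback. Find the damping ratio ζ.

ζ = 0.762

1 + K_p·P(s) = 0 gives s² + 7.4s + 23.55 = 0.
Matching s² + 2ζω_n s + ω_n²: ω_n = √23.55 = 4.853 rad/s and 2ζω_n = 7.4, so ζ = 7.4/(2·4.853) = 0.762.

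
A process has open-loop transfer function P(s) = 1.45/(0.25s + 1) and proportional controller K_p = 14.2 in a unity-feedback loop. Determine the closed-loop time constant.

Closed loop: T(s) = K_p·P/(1+K_p·P) = 20.59/(0.25s + 1 + 20.59), with pole at s = −(1 + 20.59)/0.25 = −86.36.
Closed-loop time constant τ = 1/86.36 = 0.0116 s.

τ = 0.0116 s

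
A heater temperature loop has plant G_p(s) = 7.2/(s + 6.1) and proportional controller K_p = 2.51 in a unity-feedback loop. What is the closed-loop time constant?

Closed-loop transfer function: T(s) = K_p·G_p(s)/(1 + K_p·G_p(s)) = 18.07/(s + 6.1 + 18.07) = 18.07/(s + 24.17).
Time constant τ = 1/24.17 = 0.0414 s.

τ = 0.0414 s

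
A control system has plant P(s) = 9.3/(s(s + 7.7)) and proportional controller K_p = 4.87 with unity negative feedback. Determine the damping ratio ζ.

With unity feedback the closed-loop characteristic equation is s² + 7.7s + 4.87·9.3 = s² + 7.7s + 45.29 = 0.
Matching s² + 2ζω_n s + ω_n²: ω_n = √45.29 = 6.73 rad/s and 2ζω_n = 7.7, so ζ = 7.7/(2·6.73) = 0.572.

ζ = 0.572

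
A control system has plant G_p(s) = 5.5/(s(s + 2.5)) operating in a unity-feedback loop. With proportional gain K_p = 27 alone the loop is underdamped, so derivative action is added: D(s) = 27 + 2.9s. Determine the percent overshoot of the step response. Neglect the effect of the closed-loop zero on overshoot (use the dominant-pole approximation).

2.63%

Forward path: (27 + 2.9s)·5.5/(s(s+2.5)). The closed-loop characteristic equation is s² + (2.5 + 5.5·2.9)s + 5.5·27 = 0.
That is s² + 18.45s + 148.5 = 0, so ω_n = 12.19 rad/s and ζ = 18.45/(2·12.19) = 0.757.
%OS = 100·exp(−πζ/√(1−ζ²)) = 2.63%.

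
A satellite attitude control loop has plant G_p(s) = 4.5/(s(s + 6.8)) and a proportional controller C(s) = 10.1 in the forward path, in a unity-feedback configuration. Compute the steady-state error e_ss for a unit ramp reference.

The loop has one pole at the origin (type 1). Velocity error constant K_v = lim_{s→0} s·C(s)G_p(s) = 10.1·4.5/6.8 = 6.684.
Steady-state error to a unit ramp: e_ss = 1/K_v = 0.15.

0.15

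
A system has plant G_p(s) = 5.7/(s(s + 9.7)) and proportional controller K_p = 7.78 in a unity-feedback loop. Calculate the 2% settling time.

T_s ≈ 0.825 s

From 1 + K_pG_p(s) = 0: s² + 9.7s + 44.35 = 0 ⇒ ω_n = 6.659, ζ = 0.7283.
2% settling time T_s ≈ 4/(ζω_n) = 4/4.85 = 0.825 s.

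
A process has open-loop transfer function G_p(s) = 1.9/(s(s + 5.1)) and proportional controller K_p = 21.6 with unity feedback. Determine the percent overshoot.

Closed-loop characteristic equation: s² + 5.1s + 41.04 = 0, so ω_n = 6.406 rad/s and ζ = 5.1/(2·6.406) = 0.398.
%OS = 100·exp(−πζ/√(1−ζ²)) = 100·exp(−π·0.398/√0.8416) = 25.6%.

25.6%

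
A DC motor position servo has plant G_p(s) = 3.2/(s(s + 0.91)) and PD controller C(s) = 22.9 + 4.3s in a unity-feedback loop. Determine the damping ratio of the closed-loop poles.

Forward path: (22.9 + 4.3s)·3.2/(s(s+0.91)). The closed-loop characteristic equation is s² + (0.91 + 3.2·4.3)s + 3.2·22.9 = 0.
That is s² + 14.67s + 73.28 = 0, so ω_n = 8.56 rad/s and ζ = 14.67/(2·8.56) = 0.8569.

ζ = 0.857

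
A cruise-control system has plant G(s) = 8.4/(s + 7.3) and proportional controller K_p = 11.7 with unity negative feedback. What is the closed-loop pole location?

s = -105.6

Closed-loop transfer function: T(s) = K_p·G(s)/(1 + K_p·G(s)) = 98.28/(s + 7.3 + 98.28) = 98.28/(s + 105.6).
The closed-loop pole is at s = −105.6.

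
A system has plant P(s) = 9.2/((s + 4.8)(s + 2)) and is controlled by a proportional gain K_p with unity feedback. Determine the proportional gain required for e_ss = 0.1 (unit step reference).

K_p = 9.39

For a type-0 loop with proportional control, e_ss = 1/(1 + K_p·P(0)).
P(0) = 0.9583. Require 1/(1 + K_p·0.9583) = 0.1, so 1 + 0.9583·K_p = 10.
K_p = (10 − 1)/0.9583 = 9.39.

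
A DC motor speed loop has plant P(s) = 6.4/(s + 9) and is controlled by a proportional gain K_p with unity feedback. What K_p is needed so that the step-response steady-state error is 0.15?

K_p = 7.97

For a type-0 loop with proportional control, e_ss = 1/(1 + K_p·P(0)).
P(0) = 0.7111. Require 1/(1 + K_p·0.7111) = 0.15, so 1 + 0.7111·K_p = 6.667.
K_p = (6.667 − 1)/0.7111 = 7.97.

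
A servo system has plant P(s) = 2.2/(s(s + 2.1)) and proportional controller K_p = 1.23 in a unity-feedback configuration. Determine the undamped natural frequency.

ω_n = 1.64 rad/s

1 + K_p·P(s) = 0 gives s² + 2.1s + 2.706 = 0.
So ω_n² = 2.706 ⇒ ω_n = 1.645 rad/s, and ζ = 2.1/(2ω_n) = 0.638.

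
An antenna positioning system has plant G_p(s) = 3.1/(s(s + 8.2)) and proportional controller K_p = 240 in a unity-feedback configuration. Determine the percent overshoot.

62%

Closed-loop characteristic equation: s² + 8.2s + 744 = 0, so ω_n = 27.28 rad/s and ζ = 8.2/(2·27.28) = 0.1503.
%OS = 100·exp(−πζ/√(1−ζ²)) = 100·exp(−π·0.1503/√0.9774) = 62%.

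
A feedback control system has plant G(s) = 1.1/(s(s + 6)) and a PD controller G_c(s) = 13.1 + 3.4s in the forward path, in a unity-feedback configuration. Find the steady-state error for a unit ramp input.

0.416

The loop has one pole at the origin (type 1). Velocity error constant K_v = lim_{s→0} s·G_c(s)G(s) = 13.1·1.1/6 = 2.402.
Steady-state error to a unit ramp: e_ss = 1/K_v = 0.416.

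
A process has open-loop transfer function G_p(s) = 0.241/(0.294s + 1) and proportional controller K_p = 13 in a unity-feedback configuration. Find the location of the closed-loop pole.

Closed loop: T(s) = K_p·G_p/(1+K_p·G_p) = 3.133/(0.294s + 1 + 3.133), with pole at s = −(1 + 3.133)/0.294 = −14.06.

s = -14.06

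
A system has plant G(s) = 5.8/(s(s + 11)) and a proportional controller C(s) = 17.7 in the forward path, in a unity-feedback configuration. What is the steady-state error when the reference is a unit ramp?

The loop has one pole at the origin (type 1). Velocity error constant K_v = lim_{s→0} s·C(s)G(s) = 17.7·5.8/11 = 9.333.
Steady-state error to a unit ramp: e_ss = 1/K_v = 0.107.

0.107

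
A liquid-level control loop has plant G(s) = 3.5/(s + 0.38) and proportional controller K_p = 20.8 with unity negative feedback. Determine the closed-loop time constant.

τ = 0.0137 s

Closed-loop transfer function: T(s) = K_p·G(s)/(1 + K_p·G(s)) = 72.8/(s + 0.38 + 72.8) = 72.8/(s + 73.18).
Time constant τ = 1/73.18 = 0.0137 s.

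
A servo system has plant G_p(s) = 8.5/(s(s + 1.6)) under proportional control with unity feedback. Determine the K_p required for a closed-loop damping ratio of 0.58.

Closed-loop characteristic equation: s² + 1.6s + K_p·8.5 = 0.
So ω_n = √(8.5K_p) and 2ζω_n = 1.6, giving ζ = 1.6/(2√(8.5K_p)).
Setting ζ = 0.58: √(8.5K_p) = 1.6/(2·0.58) = 1.379, so K_p = 1.902/8.5 = 0.224.

K_p = 0.224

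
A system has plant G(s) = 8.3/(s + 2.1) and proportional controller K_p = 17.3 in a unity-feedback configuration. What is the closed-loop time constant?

Closed-loop transfer function: T(s) = K_p·G(s)/(1 + K_p·G(s)) = 143.6/(s + 2.1 + 143.6) = 143.6/(s + 145.7).
Time constant τ = 1/145.7 = 0.00686 s.

τ = 0.00686 s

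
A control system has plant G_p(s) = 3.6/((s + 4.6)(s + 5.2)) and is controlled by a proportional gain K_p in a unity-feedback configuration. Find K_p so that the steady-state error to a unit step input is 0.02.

For a type-0 loop with proportional control, e_ss = 1/(1 + K_p·G_p(0)).
G_p(0) = 0.1505. Require 1/(1 + K_p·0.1505) = 0.02, so 1 + 0.1505·K_p = 50.
K_p = (50 − 1)/0.1505 = 326.

K_p = 326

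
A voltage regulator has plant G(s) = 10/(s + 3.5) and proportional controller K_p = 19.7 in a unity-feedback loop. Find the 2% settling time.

T_s ≈ 0.02 s

Closed-loop transfer function: T(s) = K_p·G(s)/(1 + K_p·G(s)) = 197/(s + 3.5 + 197) = 197/(s + 200.5).
Time constant τ = 1/200.5 = 0.004988 s, so the 2% settling time is about 4τ = 0.02 s.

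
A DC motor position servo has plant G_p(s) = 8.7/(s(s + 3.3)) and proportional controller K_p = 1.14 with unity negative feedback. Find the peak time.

T_p = 1.17 s

From 1 + K_pG_p(s) = 0: s² + 3.3s + 9.918 = 0 ⇒ ω_n = 3.149, ζ = 0.5239.
Damped frequency ω_d = ω_n√(1−ζ²) = 2.682 rad/s, so peak time T_p = π/ω_d = 1.17 s.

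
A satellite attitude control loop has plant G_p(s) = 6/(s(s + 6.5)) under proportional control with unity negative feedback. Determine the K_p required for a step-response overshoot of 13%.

From %OS = 100·exp(−πζ/√(1−ζ²)) = 13%, ζ = −ln(0.13)/√(π²+ln²(0.13)) = 0.5446.
Characteristic equation s² + 6.5s + 6K_p = 0 gives ζ = 6.5/(2√(6K_p)).
Setting ζ = 0.5446: √(6K_p) = 6.5/(2·0.5446) = 5.967, so K_p = 35.61/6 = 5.93.

K_p = 5.93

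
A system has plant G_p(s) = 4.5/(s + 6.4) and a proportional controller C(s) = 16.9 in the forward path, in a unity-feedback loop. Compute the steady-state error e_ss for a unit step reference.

0.0776

The loop is type 0. Static position error constant K_pos = C(0)·G_p(0) = 16.9·0.7031 = 11.88.
Steady-state error to a unit step: e_ss = 1/(1+K_pos) = 1/12.88 = 0.0776.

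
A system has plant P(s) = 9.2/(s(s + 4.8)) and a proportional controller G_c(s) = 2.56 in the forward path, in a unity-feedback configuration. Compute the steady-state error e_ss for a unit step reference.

0

The open loop G_c(s)P(s) has a pole at the origin (type 1), so the static position error constant is infinite and e_ss = 1/(1+∞) = 0.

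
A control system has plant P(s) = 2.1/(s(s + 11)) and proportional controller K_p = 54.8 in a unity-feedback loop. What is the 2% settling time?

Closed-loop characteristic equation: s² + 11s + 115.1 = 0, so ω_n = 10.73 rad/s and ζ = 11/(2·10.73) = 0.5127.
2% settling time T_s ≈ 4/(ζω_n) = 4/5.5 = 0.727 s.

T_s ≈ 0.727 s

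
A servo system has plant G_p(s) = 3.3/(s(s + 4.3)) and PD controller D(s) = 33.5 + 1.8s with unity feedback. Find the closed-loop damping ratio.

Forward path: (33.5 + 1.8s)·3.3/(s(s+4.3)). The closed-loop characteristic equation is s² + (4.3 + 3.3·1.8)s + 3.3·33.5 = 0.
That is s² + 10.24s + 110.5 = 0, so ω_n = 10.51 rad/s and ζ = 10.24/(2·10.51) = 0.487.

ζ = 0.487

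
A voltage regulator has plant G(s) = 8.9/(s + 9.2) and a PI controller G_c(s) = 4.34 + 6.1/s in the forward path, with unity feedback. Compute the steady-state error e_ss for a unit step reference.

The open loop G_c(s)G(s) has a pole at the origin (type 1), so the static position error constant is infinite and e_ss = 1/(1+∞) = 0.

0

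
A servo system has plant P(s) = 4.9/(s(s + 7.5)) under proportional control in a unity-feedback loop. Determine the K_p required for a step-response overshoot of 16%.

From %OS = 100·exp(−πζ/√(1−ζ²)) = 16%, ζ = −ln(0.16)/√(π²+ln²(0.16)) = 0.5039.
Characteristic equation s² + 7.5s + 4.9K_p = 0 gives ζ = 7.5/(2√(4.9K_p)).
Setting ζ = 0.5039: √(4.9K_p) = 7.5/(2·0.5039) = 7.442, so K_p = 55.39/4.9 = 11.3.

K_p = 11.3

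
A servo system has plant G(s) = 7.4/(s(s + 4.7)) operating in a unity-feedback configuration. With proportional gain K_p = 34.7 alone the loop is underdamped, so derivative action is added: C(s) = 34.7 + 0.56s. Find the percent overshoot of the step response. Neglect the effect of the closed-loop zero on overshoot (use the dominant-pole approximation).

40.6%

Forward path: (34.7 + 0.56s)·7.4/(s(s+4.7)). The closed-loop characteristic equation is s² + (4.7 + 7.4·0.56)s + 7.4·34.7 = 0.
That is s² + 8.844s + 256.8 = 0, so ω_n = 16.02 rad/s and ζ = 8.844/(2·16.02) = 0.276.
%OS = 100·exp(−πζ/√(1−ζ²)) = 40.6%.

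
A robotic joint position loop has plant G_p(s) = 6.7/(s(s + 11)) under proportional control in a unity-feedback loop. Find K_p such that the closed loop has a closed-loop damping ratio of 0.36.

Closed-loop characteristic equation: s² + 11s + K_p·6.7 = 0.
So ω_n = √(6.7K_p) and 2ζω_n = 11, giving ζ = 11/(2√(6.7K_p)).
Setting ζ = 0.36: √(6.7K_p) = 11/(2·0.36) = 15.28, so K_p = 233.4/6.7 = 34.8.

K_p = 34.8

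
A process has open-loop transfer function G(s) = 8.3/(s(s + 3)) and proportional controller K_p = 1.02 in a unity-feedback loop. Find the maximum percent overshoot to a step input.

The closed-loop denominator s² + 3s + 8.466 gives ω_n = √8.466 = 2.91 and ζ = 3/(2ω_n) = 0.5155.
%OS = 100·exp(−πζ/√(1−ζ²)) = 100·exp(−π·0.5155/√0.7342) = 15.1%.

15.1%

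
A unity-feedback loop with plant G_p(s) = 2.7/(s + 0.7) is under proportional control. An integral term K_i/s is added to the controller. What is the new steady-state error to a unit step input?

Adding integral action puts a pole at s = 0 in the forward path, raising the system type to 1; a type-1 loop has zero steady-state error to a step.

0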